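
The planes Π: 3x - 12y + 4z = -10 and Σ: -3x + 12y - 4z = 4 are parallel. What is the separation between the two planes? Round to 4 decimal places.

Rescale Σ by 1/(-1): 3x - 12y + 4z = -4. Then distance = |-10 − (-4)| / √169 ≈ 0.4615.

0.4615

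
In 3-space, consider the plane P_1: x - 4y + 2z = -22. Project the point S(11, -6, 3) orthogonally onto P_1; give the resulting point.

Foot = S − λn with λ = (n·S − d)/|n|² = (41 − (-22))/21 = 3.
Foot = (11, -6, 3) − 3·(1, -4, 2) = (8, 6, -3).

(8, 6, -3)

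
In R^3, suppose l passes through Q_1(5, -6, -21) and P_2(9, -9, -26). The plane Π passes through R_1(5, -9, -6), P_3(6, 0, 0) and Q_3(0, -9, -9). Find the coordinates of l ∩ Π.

A direction vector for l is P_2 − Q_1 = (4, -3, -5).
R_1P_3 = (1, 9, 6), R_1Q_3 = (-5, 0, -3); a normal to Π is R_1P_3 × R_1Q_3 = (-27, -27, 45).
Using R_1: Π has equation -27x - 27y + 45z = -162.
Substitute r = (5, -6, -21) + t(4, -3, -5) into the plane: -918 + (-252)t = -162, so t = -3.
Intersection: (5, -6, -21) + (-3)·(4, -3, -5) = (-7, 3, -6).

(-7, 3, -6)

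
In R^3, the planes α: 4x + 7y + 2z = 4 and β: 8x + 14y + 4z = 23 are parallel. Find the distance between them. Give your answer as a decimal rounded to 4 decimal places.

Rescale β by 1/2: 4x + 7y + 2z = 23/2. Then distance = |4 − (23/2)| / √69 ≈ 0.9029.

0.9029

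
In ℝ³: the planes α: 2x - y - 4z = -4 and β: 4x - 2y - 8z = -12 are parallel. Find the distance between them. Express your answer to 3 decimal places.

0.436

Rescale β by 1/2: 2x - y - 4z = -6. Then distance = |-4 − (-6)| / √21 ≈ 0.436.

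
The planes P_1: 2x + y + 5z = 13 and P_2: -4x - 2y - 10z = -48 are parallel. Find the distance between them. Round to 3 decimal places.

2.008

Rescale P_2 by 1/(-2): 2x + y + 5z = 24. Then distance = |13 − 24| / √30 ≈ 2.008.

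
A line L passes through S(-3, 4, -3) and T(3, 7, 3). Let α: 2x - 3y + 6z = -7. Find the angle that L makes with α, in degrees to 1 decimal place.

38.2

A direction vector for L is T − S = (6, 3, 6).
sin θ = |n·v| / (|n||v|) = |39| / (√49 · √81) = 0.61905.
θ ≈ 38.2°.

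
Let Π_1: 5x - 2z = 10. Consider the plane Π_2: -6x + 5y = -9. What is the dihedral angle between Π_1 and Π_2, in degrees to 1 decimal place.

44.5

cos θ = |n₁·n₂| / (|n₁||n₂|) = |-30| / (√29 · √61).
θ = arccos(0.71328) ≈ 44.5°.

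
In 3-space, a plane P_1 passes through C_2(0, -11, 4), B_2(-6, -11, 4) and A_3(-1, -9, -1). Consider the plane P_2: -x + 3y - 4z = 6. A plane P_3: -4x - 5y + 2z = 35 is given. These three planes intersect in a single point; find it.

(-3, -7, -6)

C_2B_2 = (-6, 0, 0), C_2A_3 = (-1, 2, -5); a normal to P_1 is C_2B_2 × C_2A_3 = (0, -30, -12).
Using C_2: P_1 has equation -30y - 12z = 282.
Solving the 3×3 linear system -30y - 12z = 282, -x + 3y - 4z = 6, -4x - 5y + 2z = 35 (e.g. by elimination or Cramer's rule, determinant = -744) gives (-3, -7, -6).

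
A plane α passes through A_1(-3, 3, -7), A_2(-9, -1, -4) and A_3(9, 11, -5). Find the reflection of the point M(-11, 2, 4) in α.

A_1A_2 = (-6, -4, 3), A_1A_3 = (12, 8, 2); a normal to α is A_1A_2 × A_1A_3 = (-32, 48, 0).
Using A_1: α has equation -32x + 48y = 240.
λ = (n·M − d)/|n|² = (448 − 240)/3328 = 1/16.
Reflection = M − 2λn = (-11, 2, 4) − (1/8)·(-32, 48, 0) = (-7, -4, 4).

(-7, -4, 4)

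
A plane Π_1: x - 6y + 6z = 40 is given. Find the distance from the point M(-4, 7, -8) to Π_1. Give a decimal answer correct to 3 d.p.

n·M − d = (1)·(-4) + (-6)·(7) + (6)·(-8) − 40 = -134; |n| = √73.
Distance = |-134| / √73 = 134/√73 ≈ 15.684.

15.684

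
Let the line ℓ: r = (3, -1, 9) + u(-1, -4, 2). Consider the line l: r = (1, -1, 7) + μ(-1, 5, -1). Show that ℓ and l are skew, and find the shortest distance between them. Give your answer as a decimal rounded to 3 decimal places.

2.673

Common perpendicular direction n = (-1, -4, 2) × (-1, 5, -1) = (-6, -3, -9).
With w = (1, -1, 7) − (3, -1, 9) = (-2, 0, -2), w · n = 30.
Since n ≠ 0 the lines are not parallel, and w · n = 30 ≠ 0 so they do not intersect; hence they are skew.
Distance = |w · n| / |n| = |30| / √126 ≈ 2.673.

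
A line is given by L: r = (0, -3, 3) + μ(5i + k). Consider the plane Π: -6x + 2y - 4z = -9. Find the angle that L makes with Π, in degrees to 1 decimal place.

63.0

sin θ = |n·v| / (|n||v|) = |-34| / (√56 · √26) = 0.89104.
θ ≈ 63.0°.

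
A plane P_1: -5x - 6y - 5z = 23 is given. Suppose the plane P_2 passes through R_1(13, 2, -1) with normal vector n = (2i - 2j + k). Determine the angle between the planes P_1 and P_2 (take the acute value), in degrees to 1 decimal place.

P_2: n·r = n·R_1 gives 2x - 2y + z = 21.
cos θ = |n₁·n₂| / (|n₁||n₂|) = |-3| / (√86 · √9).
θ = arccos(0.10783) ≈ 83.8°.

83.8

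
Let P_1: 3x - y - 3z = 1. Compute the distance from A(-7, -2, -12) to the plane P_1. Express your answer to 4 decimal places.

n·A − d = (3)·(-7) + (-1)·(-2) + (-3)·(-12) − 1 = 16; |n| = √19.
Distance = |16| / √19 = 16/√19 ≈ 3.6707.

3.6707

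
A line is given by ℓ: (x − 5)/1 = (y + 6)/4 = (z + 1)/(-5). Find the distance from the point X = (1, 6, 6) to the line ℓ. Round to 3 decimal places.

14.390

ℓ has direction (1, 4, -5) through (5, -6, -1).
Taking (5, -6, -1) on ℓ with direction v = (1, 4, -5): w = X − (5, -6, -1) = (-4, 12, 7), and w × v = (-88, -13, -28).
Distance = |w × v| / |v| = √8697 / √42 ≈ 14.390.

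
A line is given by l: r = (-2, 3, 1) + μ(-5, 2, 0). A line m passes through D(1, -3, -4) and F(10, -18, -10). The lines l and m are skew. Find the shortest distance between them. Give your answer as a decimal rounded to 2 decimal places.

2.15

A direction vector for m is F − D = (9, -15, -6).
Common perpendicular direction n = (-5, 2, 0) × (9, -15, -6) = (-12, -30, 57).
With w = (1, -3, -4) − (-2, 3, 1) = (3, -6, -5), w · n = -141.
Distance = |w · n| / |n| = |-141| / √4293 ≈ 2.15.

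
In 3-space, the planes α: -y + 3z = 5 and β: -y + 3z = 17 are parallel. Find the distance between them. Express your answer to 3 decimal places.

3.795

Same normal n = (0, -1, 3) with |n| = √10; distance = |5 − 17| / |n| = 12/√10 ≈ 3.795.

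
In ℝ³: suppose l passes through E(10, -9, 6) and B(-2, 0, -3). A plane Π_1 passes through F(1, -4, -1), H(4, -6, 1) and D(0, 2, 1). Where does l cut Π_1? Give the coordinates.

A direction vector for l is B − E = (-12, 9, -9).
FH = (3, -2, 2), FD = (-1, 6, 2); a normal to Π_1 is FH × FD = (-16, -8, 16).
Using F: Π_1 has equation -16x - 8y + 16z = 0.
Substitute r = (10, -9, 6) + t(-12, 9, -9) into the plane: 8 + (-24)t = 0, so t = 1/3.
Intersection: (10, -9, 6) + (1/3)·(-12, 9, -9) = (6, -6, 3).

(6, -6, 3)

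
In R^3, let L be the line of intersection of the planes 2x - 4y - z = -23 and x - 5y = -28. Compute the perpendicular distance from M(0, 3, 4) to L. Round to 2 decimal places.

3.63

Direction of L: (2, -4, -1) × (1, -5, 0) = (-5, -1, -6).
A point on L: solving the two plane equations with x = 2 gives (2, 6, 3).
Taking (2, 6, 3) on L with direction v = (-5, -1, -6): w = M − (2, 6, 3) = (-2, -3, 1), and w × v = (19, -17, -13).
Distance = |w × v| / |v| = √819 / √62 ≈ 3.63.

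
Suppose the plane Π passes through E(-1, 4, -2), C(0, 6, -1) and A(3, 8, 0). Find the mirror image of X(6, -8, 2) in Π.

(6, 0, -14)

EC = (1, 2, 1), EA = (4, 4, 2); a normal to Π is EC × EA = (0, 2, -4).
Using E: Π has equation 2y - 4z = 16.
λ = (n·X − d)/|n|² = (-24 − 16)/20 = -2.
Reflection = X − 2λn = (6, -8, 2) − (-4)·(0, 2, -4) = (6, 0, -14).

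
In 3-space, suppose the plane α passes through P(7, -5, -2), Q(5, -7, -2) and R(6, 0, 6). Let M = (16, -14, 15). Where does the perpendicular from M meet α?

(4, -2, 6)

PQ = (-2, -2, 0), PR = (-1, 5, 8); a normal to α is PQ × PR = (-16, 16, -12).
Using P: α has equation -16x + 16y - 12z = -168.
Foot = M − λn with λ = (n·M − d)/|n|² = (-660 − (-168))/656 = -3/4.
Foot = (16, -14, 15) − (-3/4)·(-16, 16, -12) = (4, -2, 6).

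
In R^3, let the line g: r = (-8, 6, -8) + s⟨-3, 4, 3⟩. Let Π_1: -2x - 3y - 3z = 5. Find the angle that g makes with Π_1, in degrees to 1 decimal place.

33.3

sin θ = |n·v| / (|n||v|) = |-15| / (√22 · √34) = 0.54845.
θ ≈ 33.3°.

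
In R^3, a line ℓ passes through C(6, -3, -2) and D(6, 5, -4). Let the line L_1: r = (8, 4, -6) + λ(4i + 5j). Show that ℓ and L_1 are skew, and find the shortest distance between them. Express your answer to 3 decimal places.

2.669

A direction vector for ℓ is D − C = (0, 8, -2).
Common perpendicular direction n = (0, 8, -2) × (4, 5, 0) = (10, -8, -32).
With w = (8, 4, -6) − (6, -3, -2) = (2, 7, -4), w · n = 92.
Since n ≠ 0 the lines are not parallel, and w · n = 92 ≠ 0 so they do not intersect; hence they are skew.
Distance = |w · n| / |n| = |92| / √1188 ≈ 2.669.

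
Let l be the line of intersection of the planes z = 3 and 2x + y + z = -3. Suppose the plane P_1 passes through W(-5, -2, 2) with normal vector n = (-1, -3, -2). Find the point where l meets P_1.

Direction of l: (0, 0, 1) × (2, 1, 1) = (-1, 2, 0).
A point on l: solving the two plane equations with x = 7 gives (7, -20, 3).
P_1: n·r = n·W gives -x - 3y - 2z = 7.
Substitute r = (7, -20, 3) + t(-1, 2, 0) into the plane: 47 + (-5)t = 7, so t = 8.
Intersection: (7, -20, 3) + 8·(-1, 2, 0) = (-1, -4, 3).

(-1, -4, 3)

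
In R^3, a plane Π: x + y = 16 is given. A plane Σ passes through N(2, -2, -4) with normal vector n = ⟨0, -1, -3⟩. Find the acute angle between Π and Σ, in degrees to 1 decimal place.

77.1

Σ: n·r = n·N gives -y - 3z = 14.
cos θ = |n₁·n₂| / (|n₁||n₂|) = |-1| / (√2 · √10).
θ = arccos(0.22361) ≈ 77.1°.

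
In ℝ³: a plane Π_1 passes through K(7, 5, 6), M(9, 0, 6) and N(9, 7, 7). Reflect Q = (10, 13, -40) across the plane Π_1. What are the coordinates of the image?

KM = (2, -5, 0), KN = (2, 2, 1); a normal to Π_1 is KM × KN = (-5, -2, 14).
Using K: Π_1 has equation -5x - 2y + 14z = 39.
λ = (n·Q − d)/|n|² = (-636 − 39)/225 = -3.
Reflection = Q − 2λn = (10, 13, -40) − (-6)·(-5, -2, 14) = (-20, 1, 44).

(-20, 1, 44)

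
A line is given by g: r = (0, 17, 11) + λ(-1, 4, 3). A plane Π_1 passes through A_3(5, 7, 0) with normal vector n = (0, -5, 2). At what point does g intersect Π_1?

Π_1: n·r = n·A_3 gives -5y + 2z = -35.
Substitute r = (0, 17, 11) + t(-1, 4, 3) into the plane: -63 + (-14)t = -35, so t = -2.
Intersection: (0, 17, 11) + (-2)·(-1, 4, 3) = (2, 9, 5).

(2, 9, 5)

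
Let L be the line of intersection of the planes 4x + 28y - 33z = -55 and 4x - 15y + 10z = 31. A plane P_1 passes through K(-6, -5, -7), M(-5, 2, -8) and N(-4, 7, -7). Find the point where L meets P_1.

(-6, -7, -5)

Direction of L: (4, 28, -33) × (4, -15, 10) = (-215, -172, -172).
A point on L: solving the two plane equations with x = 9 gives (9, 5, 7).
KM = (1, 7, -1), KN = (2, 12, 0); a normal to P_1 is KM × KN = (12, -2, -2).
Using K: P_1 has equation 12x - 2y - 2z = -48.
Substitute r = (9, 5, 7) + t(-215, -172, -172) into the plane: 84 + (-1892)t = -48, so t = 3/43.
Intersection: (9, 5, 7) + (3/43)·(-215, -172, -172) = (-6, -7, -5).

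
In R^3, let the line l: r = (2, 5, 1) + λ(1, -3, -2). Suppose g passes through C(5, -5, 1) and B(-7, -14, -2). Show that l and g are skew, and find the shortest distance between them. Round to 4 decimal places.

5.5780

A direction vector for g is B − C = (-12, -9, -3).
Common perpendicular direction n = (1, -3, -2) × (-12, -9, -3) = (-9, 27, -45).
With w = (5, -5, 1) − (2, 5, 1) = (3, -10, 0), w · n = -297.
Since n ≠ 0 the lines are not parallel, and w · n = -297 ≠ 0 so they do not intersect; hence they are skew.
Distance = |w · n| / |n| = |-297| / √2835 ≈ 5.5780.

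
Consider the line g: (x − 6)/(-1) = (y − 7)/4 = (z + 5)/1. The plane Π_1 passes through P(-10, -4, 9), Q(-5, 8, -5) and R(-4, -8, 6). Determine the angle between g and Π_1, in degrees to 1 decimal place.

26.2

g has direction (-1, 4, 1) through (6, 7, -5).
PQ = (5, 12, -14), PR = (6, -4, -3); a normal to Π_1 is PQ × PR = (-92, -69, -92).
Using P: Π_1 has equation -92x - 69y - 92z = 368.
sin θ = |n·v| / (|n||v|) = |-276| / (√21689 · √18) = 0.44173.
θ ≈ 26.2°.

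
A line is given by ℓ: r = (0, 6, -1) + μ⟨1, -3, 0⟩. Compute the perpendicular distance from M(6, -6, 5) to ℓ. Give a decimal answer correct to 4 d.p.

Taking (0, 6, -1) on ℓ with direction v = (1, -3, 0): w = M − (0, 6, -1) = (6, -12, 6), and w × v = (18, 6, -6).
Distance = |w × v| / |v| = √396 / √10 ≈ 6.2929.

6.2929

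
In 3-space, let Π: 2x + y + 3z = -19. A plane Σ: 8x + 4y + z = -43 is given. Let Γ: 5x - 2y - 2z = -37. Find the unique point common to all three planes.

Solving the 3×3 linear system 2x + y + 3z = -19, 8x + 4y + z = -43, 5x - 2y - 2z = -37 (e.g. by elimination or Cramer's rule, determinant = -99) gives (-7, 4, -3).

(-7, 4, -3)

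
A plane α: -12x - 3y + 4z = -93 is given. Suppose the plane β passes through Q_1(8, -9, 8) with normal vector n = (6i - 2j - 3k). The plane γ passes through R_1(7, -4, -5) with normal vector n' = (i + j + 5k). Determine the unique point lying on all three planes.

(5, 3, -6)

β: n·r = n·Q_1 gives 6x - 2y - 3z = 42.
γ: n'·r = n'·R_1 gives x + y + 5z = -22.
Solving the 3×3 linear system -12x - 3y + 4z = -93, 6x - 2y - 3z = 42, x + y + 5z = -22 (e.g. by elimination or Cramer's rule, determinant = 215) gives (5, 3, -6).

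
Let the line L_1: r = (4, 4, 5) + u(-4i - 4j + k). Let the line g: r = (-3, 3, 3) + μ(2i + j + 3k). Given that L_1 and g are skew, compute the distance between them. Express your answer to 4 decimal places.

Common perpendicular direction n = (-4, -4, 1) × (2, 1, 3) = (-13, 14, 4).
With w = (-3, 3, 3) − (4, 4, 5) = (-7, -1, -2), w · n = 69.
Distance = |w · n| / |n| = |69| / √381 ≈ 3.5350.

3.5350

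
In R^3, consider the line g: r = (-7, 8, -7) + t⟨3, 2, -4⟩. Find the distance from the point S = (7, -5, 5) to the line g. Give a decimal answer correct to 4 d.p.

Taking (-7, 8, -7) on g with direction v = (3, 2, -4): w = S − (-7, 8, -7) = (14, -13, 12), and w × v = (28, 92, 67).
Distance = |w × v| / |v| = √13737 / √29 ≈ 21.7644.

21.7644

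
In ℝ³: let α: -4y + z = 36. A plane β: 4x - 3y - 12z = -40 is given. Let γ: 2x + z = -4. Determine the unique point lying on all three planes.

(-4, -8, 4)

Solving the 3×3 linear system -4y + z = 36, 4x - 3y - 12z = -40, 2x + z = -4 (e.g. by elimination or Cramer's rule, determinant = 118) gives (-4, -8, 4).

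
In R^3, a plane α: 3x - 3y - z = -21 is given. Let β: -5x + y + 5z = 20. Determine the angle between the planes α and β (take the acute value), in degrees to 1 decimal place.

42.4

cos θ = |n₁·n₂| / (|n₁||n₂|) = |-23| / (√19 · √51).
θ = arccos(0.73887) ≈ 42.4°.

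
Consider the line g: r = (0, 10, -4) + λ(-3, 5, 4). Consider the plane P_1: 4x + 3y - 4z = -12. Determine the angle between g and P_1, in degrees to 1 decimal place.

16.7

sin θ = |n·v| / (|n||v|) = |-13| / (√41 · √50) = 0.28712.
θ ≈ 16.7°.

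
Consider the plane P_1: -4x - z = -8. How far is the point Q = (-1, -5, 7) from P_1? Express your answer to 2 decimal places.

n·Q − d = (-4)·(-1) + (0)·(-5) + (-1)·(7) − (-8) = 5; |n| = √17.
Distance = |5| / √17 = 5/√17 ≈ 1.21.

1.21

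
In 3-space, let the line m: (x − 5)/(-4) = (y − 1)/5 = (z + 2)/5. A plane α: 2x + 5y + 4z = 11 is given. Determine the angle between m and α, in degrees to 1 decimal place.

42.8

m has direction (-4, 5, 5) through (5, 1, -2).
sin θ = |n·v| / (|n||v|) = |37| / (√45 · √66) = 0.67893.
θ ≈ 42.8°.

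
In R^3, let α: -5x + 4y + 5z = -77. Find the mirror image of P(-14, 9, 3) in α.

(16, -15, -27)

λ = (n·P − d)/|n|² = (121 − (-77))/66 = 3.
Reflection = P − 2λn = (-14, 9, 3) − 6·(-5, 4, 5) = (16, -15, -27).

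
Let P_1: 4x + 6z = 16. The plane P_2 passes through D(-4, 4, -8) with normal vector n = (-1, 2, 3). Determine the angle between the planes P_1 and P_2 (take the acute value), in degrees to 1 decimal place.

58.7

P_2: n·r = n·D gives -x + 2y + 3z = -12.
cos θ = |n₁·n₂| / (|n₁||n₂|) = |14| / (√52 · √14).
θ = arccos(0.51887) ≈ 58.7°.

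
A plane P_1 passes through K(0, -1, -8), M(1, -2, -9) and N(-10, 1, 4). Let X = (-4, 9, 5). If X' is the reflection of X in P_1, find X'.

(-14, 7, -3)

KM = (1, -1, -1), KN = (-10, 2, 12); a normal to P_1 is KM × KN = (-10, -2, -8).
Using K: P_1 has equation -10x - 2y - 8z = 66.
λ = (n·X − d)/|n|² = (-18 − 66)/168 = -1/2.
Reflection = X − 2λn = (-4, 9, 5) − (-1)·(-10, -2, -8) = (-14, 7, -3).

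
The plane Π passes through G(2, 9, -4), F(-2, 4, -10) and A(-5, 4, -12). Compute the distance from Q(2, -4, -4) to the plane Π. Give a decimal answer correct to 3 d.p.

6.306

GF = (-4, -5, -6), GA = (-7, -5, -8); a normal to Π is GF × GA = (10, 10, -15).
Using G: Π has equation 10x + 10y - 15z = 170.
n·Q − d = (10)·(2) + (10)·(-4) + (-15)·(-4) − 170 = -130; |n| = √425.
Distance = |-130| / √425 = 130/√425 ≈ 6.306.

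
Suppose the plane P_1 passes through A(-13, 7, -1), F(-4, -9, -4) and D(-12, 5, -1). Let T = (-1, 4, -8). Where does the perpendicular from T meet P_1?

(-7, 1, -10)

AF = (9, -16, -3), AD = (1, -2, 0); a normal to P_1 is AF × AD = (-6, -3, -2).
Using A: P_1 has equation -6x - 3y - 2z = 59.
Foot = T − λn with λ = (n·T − d)/|n|² = (10 − 59)/49 = -1.
Foot = (-1, 4, -8) − (-1)·(-6, -3, -2) = (-7, 1, -10).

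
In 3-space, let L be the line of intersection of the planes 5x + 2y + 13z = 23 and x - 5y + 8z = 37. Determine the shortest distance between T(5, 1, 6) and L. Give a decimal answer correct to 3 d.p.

Direction of L: (5, 2, 13) × (1, -5, 8) = (81, -27, -27).
A point on L: solving the two plane equations with x = 1 gives (1, -4, 2).
Taking (1, -4, 2) on L with direction v = (81, -27, -27): w = T − (1, -4, 2) = (4, 5, 4), and w × v = (-27, 432, -513).
Distance = |w × v| / |v| = √450522 / √8019 ≈ 7.495.

7.495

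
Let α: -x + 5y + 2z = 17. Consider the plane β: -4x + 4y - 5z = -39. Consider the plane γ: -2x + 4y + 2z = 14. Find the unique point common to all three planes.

Solving the 3×3 linear system -x + 5y + 2z = 17, -4x + 4y - 5z = -39, -2x + 4y + 2z = 14 (e.g. by elimination or Cramer's rule, determinant = 46) gives (2, 1, 7).

(2, 1, 7)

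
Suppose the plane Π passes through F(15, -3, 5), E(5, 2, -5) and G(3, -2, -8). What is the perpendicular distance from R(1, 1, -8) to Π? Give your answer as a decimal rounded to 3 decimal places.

FE = (-10, 5, -10), FG = (-12, 1, -13); a normal to Π is FE × FG = (-55, -10, 50).
Using F: Π has equation -55x - 10y + 50z = -545.
n·R − d = (-55)·(1) + (-10)·(1) + (50)·(-8) − (-545) = 80; |n| = √5625.
Distance = |80| / √5625 = 80/√5625 ≈ 1.067.

1.067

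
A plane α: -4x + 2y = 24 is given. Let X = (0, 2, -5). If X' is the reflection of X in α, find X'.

(-8, 6, -5)

λ = (n·X − d)/|n|² = (4 − 24)/20 = -1.
Reflection = X − 2λn = (0, 2, -5) − (-2)·(-4, 2, 0) = (-8, 6, -5).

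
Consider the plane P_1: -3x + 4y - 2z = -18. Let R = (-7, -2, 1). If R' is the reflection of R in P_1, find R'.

λ = (n·R − d)/|n|² = (11 − (-18))/29 = 1.
Reflection = R − 2λn = (-7, -2, 1) − 2·(-3, 4, -2) = (-1, -10, 5).

(-1, -10, 5)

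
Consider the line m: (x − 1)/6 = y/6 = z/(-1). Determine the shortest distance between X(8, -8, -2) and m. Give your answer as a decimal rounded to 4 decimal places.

10.8065

m has direction (6, 6, -1) through (1, 0, 0).
Taking (1, 0, 0) on m with direction v = (6, 6, -1): w = X − (1, 0, 0) = (7, -8, -2), and w × v = (20, -5, 90).
Distance = |w × v| / |v| = √8525 / √73 ≈ 10.8065.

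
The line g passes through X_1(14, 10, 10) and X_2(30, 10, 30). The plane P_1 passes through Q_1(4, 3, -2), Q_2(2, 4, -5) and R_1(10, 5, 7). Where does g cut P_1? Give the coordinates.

A direction vector for g is X_2 − X_1 = (16, 0, 20).
Q_1Q_2 = (-2, 1, -3), Q_1R_1 = (6, 2, 9); a normal to P_1 is Q_1Q_2 × Q_1R_1 = (15, 0, -10).
Using Q_1: P_1 has equation 15x - 10z = 80.
Substitute r = (14, 10, 10) + t(16, 0, 20) into the plane: 110 + 40t = 80, so t = -3/4.
Intersection: (14, 10, 10) + (-3/4)·(16, 0, 20) = (2, 10, -5).

(2, 10, -5)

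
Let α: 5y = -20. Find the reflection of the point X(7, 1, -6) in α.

λ = (n·X − d)/|n|² = (5 − (-20))/25 = 1.
Reflection = X − 2λn = (7, 1, -6) − 2·(0, 5, 0) = (7, -9, -6).

(7, -9, -6)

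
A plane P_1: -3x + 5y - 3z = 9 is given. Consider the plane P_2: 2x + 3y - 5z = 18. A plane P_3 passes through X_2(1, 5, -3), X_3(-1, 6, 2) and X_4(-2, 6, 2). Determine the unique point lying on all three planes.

X_2X_3 = (-2, 1, 5), X_2X_4 = (-3, 1, 5); a normal to P_3 is X_2X_3 × X_2X_4 = (0, -5, 1).
Using X_2: P_3 has equation -5y + z = -28.
Solving the 3×3 linear system -3x + 5y - 3z = 9, 2x + 3y - 5z = 18, -5y + z = -28 (e.g. by elimination or Cramer's rule, determinant = 86) gives (5, 6, 2).

(5, 6, 2)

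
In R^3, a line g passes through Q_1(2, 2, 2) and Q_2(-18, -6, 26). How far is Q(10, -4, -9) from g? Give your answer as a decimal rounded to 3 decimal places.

A direction vector for g is Q_2 − Q_1 = (-20, -8, 24).
Taking (2, 2, 2) on g with direction v = (-20, -8, 24): w = Q − (2, 2, 2) = (8, -6, -11), and w × v = (-232, 28, -184).
Distance = |w × v| / |v| = √88464 / √1040 ≈ 9.223.

9.223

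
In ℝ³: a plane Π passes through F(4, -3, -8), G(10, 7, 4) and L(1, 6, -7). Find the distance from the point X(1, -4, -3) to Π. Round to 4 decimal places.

5.5697

FG = (6, 10, 12), FL = (-3, 9, 1); a normal to Π is FG × FL = (-98, -42, 84).
Using F: Π has equation -98x - 42y + 84z = -938.
n·X − d = (-98)·(1) + (-42)·(-4) + (84)·(-3) − (-938) = 756; |n| = √18424.
Distance = |756| / √18424 = 756/√18424 ≈ 5.5697.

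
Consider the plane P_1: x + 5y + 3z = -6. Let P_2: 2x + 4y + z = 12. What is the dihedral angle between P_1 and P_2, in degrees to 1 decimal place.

22.8

cos θ = |n₁·n₂| / (|n₁||n₂|) = |25| / (√35 · √21).
θ = arccos(0.92214) ≈ 22.8°.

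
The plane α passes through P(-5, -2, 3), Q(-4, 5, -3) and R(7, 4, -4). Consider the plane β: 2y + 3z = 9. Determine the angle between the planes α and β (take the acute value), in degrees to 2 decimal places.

9.51

PQ = (1, 7, -6), PR = (12, 6, -7); a normal to α is PQ × PR = (-13, -65, -78).
Using P: α has equation -13x - 65y - 78z = -39.
cos θ = |n₁·n₂| / (|n₁||n₂|) = |-364| / (√10478 · √13).
θ = arccos(0.98626) ≈ 9.51°.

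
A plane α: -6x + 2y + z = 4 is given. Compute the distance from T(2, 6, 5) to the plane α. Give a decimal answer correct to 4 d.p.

0.1562

n·T − d = (-6)·(2) + (2)·(6) + (1)·(5) − 4 = 1; |n| = √41.
Distance = |1| / √41 = 1/√41 ≈ 0.1562.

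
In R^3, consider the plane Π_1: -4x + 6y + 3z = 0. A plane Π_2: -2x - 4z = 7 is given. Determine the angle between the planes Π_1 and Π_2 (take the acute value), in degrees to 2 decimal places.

cos θ = |n₁·n₂| / (|n₁||n₂|) = |-4| / (√61 · √20).
θ = arccos(0.11452) ≈ 83.42°.

83.42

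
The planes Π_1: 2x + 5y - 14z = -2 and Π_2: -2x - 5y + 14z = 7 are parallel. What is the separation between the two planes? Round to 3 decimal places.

0.333

Rescale Π_2 by 1/(-1): 2x + 5y - 14z = -7. Then distance = |-2 − (-7)| / √225 ≈ 0.333.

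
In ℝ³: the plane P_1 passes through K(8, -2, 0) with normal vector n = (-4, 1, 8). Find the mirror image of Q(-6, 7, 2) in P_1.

(2, 5, -14)

P_1: n·r = n·K gives -4x + y + 8z = -34.
λ = (n·Q − d)/|n|² = (47 − (-34))/81 = 1.
Reflection = Q − 2λn = (-6, 7, 2) − 2·(-4, 1, 8) = (2, 5, -14).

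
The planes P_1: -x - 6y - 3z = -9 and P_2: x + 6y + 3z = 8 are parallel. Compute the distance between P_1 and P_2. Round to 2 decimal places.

0.15

Rescale P_2 by 1/(-1): -x - 6y - 3z = -8. Then distance = |-9 − (-8)| / √46 ≈ 0.15.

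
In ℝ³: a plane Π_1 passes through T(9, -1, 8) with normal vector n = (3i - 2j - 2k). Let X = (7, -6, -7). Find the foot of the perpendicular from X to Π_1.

(1, -2, -3)

Π_1: n·r = n·T gives 3x - 2y - 2z = 13.
Foot = X − λn with λ = (n·X − d)/|n|² = (47 − 13)/17 = 2.
Foot = (7, -6, -7) − 2·(3, -2, -2) = (1, -2, -3).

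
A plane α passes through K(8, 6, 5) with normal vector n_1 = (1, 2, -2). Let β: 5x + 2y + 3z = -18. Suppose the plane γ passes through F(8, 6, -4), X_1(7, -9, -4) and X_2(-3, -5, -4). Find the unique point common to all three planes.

α: n_1·r = n_1·K gives x + 2y - 2z = 10.
FX_1 = (-1, -15, 0), FX_2 = (-11, -11, 0); a normal to γ is FX_1 × FX_2 = (0, 0, -154).
Using F: γ has equation -154z = 616.
Solving the 3×3 linear system x + 2y - 2z = 10, 5x + 2y + 3z = -18, -154z = 616 (e.g. by elimination or Cramer's rule, determinant = 1232) gives (-2, 2, -4).

(-2, 2, -4)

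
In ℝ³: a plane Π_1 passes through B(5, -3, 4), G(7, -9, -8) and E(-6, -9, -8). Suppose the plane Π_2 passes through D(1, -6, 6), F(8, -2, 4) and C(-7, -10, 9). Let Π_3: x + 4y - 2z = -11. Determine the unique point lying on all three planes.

(9, -6, -2)

BG = (2, -6, -12), BE = (-11, -6, -12); a normal to Π_1 is BG × BE = (0, 156, -78).
Using B: Π_1 has equation 156y - 78z = -780.
DF = (7, 4, -2), DC = (-8, -4, 3); a normal to Π_2 is DF × DC = (4, -5, 4).
Using D: Π_2 has equation 4x - 5y + 4z = 58.
Solving the 3×3 linear system 156y - 78z = -780, 4x - 5y + 4z = 58, x + 4y - 2z = -11 (e.g. by elimination or Cramer's rule, determinant = 234) gives (9, -6, -2).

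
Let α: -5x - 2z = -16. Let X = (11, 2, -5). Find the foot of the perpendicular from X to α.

(6, 2, -7)

Foot = X − λn with λ = (n·X − d)/|n|² = (-45 − (-16))/29 = -1.
Foot = (11, 2, -5) − (-1)·(-5, 0, -2) = (6, 2, -7).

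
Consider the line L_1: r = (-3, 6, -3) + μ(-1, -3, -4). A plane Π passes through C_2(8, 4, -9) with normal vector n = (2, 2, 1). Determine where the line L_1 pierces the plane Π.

Π: n·r = n·C_2 gives 2x + 2y + z = 15.
Substitute r = (-3, 6, -3) + t(-1, -3, -4) into the plane: 3 + (-12)t = 15, so t = -1.
Intersection: (-3, 6, -3) + (-1)·(-1, -3, -4) = (-2, 9, 1).

(-2, 9, 1)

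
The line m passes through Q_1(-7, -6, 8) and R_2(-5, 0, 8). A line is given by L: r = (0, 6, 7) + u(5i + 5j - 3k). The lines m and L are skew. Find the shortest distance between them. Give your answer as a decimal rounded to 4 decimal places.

A direction vector for m is R_2 − Q_1 = (2, 6, 0).
Common perpendicular direction n = (2, 6, 0) × (5, 5, -3) = (-18, 6, -20).
With w = (0, 6, 7) − (-7, -6, 8) = (7, 12, -1), w · n = -34.
Distance = |w · n| / |n| = |-34| / √760 ≈ 1.2333.

1.2333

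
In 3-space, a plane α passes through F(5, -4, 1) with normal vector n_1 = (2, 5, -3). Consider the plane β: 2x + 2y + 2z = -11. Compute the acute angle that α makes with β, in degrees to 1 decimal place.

68.0

α: n_1·r = n_1·F gives 2x + 5y - 3z = -13.
cos θ = |n₁·n₂| / (|n₁||n₂|) = |8| / (√38 · √12).
θ = arccos(0.37463) ≈ 68.0°.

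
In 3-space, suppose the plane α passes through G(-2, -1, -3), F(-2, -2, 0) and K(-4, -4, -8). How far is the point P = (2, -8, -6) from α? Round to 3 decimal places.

6.770

GF = (0, -1, 3), GK = (-2, -3, -5); a normal to α is GF × GK = (14, -6, -2).
Using G: α has equation 14x - 6y - 2z = -16.
n·P − d = (14)·(2) + (-6)·(-8) + (-2)·(-6) − (-16) = 104; |n| = √236.
Distance = |104| / √236 = 104/√236 ≈ 6.770.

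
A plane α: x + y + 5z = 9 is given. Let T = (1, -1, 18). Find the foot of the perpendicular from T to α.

(-2, -4, 3)

Foot = T − λn with λ = (n·T − d)/|n|² = (90 − 9)/27 = 3.
Foot = (1, -1, 18) − 3·(1, 1, 5) = (-2, -4, 3).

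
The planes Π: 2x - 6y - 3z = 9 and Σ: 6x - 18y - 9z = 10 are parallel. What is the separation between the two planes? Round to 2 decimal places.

0.81

Rescale Σ by 1/3: 2x - 6y - 3z = 10/3. Then distance = |9 − (10/3)| / √49 ≈ 0.81.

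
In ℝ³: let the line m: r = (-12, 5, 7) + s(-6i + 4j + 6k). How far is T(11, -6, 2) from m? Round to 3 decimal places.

12.817

Taking (-12, 5, 7) on m with direction v = (-6, 4, 6): w = T − (-12, 5, 7) = (23, -11, -5), and w × v = (-46, -108, 26).
Distance = |w × v| / |v| = √14456 / √88 ≈ 12.817.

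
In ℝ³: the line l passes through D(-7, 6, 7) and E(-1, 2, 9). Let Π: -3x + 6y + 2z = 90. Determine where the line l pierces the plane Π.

A direction vector for l is E − D = (6, -4, 2).
Substitute r = (-7, 6, 7) + t(6, -4, 2) into the plane: 71 + (-38)t = 90, so t = -1/2.
Intersection: (-7, 6, 7) + (-1/2)·(6, -4, 2) = (-10, 8, 6).

(-10, 8, 6)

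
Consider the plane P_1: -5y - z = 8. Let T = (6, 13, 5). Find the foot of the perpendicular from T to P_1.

Foot = T − λn with λ = (n·T − d)/|n|² = (-70 − 8)/26 = -3.
Foot = (6, 13, 5) − (-3)·(0, -5, -1) = (6, -2, 2).

(6, -2, 2)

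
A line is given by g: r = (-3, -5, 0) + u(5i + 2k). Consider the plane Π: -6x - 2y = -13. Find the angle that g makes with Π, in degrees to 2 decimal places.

sin θ = |n·v| / (|n||v|) = |-30| / (√40 · √29) = 0.88083.
θ ≈ 61.74°.

61.74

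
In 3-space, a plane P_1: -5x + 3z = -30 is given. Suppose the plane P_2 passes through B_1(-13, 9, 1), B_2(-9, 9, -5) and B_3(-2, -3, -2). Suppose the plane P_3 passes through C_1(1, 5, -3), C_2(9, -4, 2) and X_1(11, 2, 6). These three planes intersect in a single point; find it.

(3, -7, -5)

B_1B_2 = (4, 0, -6), B_1B_3 = (11, -12, -3); a normal to P_2 is B_1B_2 × B_1B_3 = (-72, -54, -48).
Using B_1: P_2 has equation -72x - 54y - 48z = 402.
C_1C_2 = (8, -9, 5), C_1X_1 = (10, -3, 9); a normal to P_3 is C_1C_2 × C_1X_1 = (-66, -22, 66).
Using C_1: P_3 has equation -66x - 22y + 66z = -374.
Solving the 3×3 linear system -5x + 3z = -30, -72x - 54y - 48z = 402, -66x - 22y + 66z = -374 (e.g. by elimination or Cramer's rule, determinant = 17160) gives (3, -7, -5).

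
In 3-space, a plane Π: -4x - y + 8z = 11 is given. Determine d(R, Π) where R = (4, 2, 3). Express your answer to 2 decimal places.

0.56

n·R − d = (-4)·(4) + (-1)·(2) + (8)·(3) − 11 = -5; |n| = √81.
Distance = |-5| / √81 = 5/√81 ≈ 0.56.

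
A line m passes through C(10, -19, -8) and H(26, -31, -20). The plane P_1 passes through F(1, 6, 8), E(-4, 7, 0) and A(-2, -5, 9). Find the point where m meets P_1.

(-6, -7, 4)

A direction vector for m is H − C = (16, -12, -12).
FE = (-5, 1, -8), FA = (-3, -11, 1); a normal to P_1 is FE × FA = (-87, 29, 58).
Using F: P_1 has equation -87x + 29y + 58z = 551.
Substitute r = (10, -19, -8) + t(16, -12, -12) into the plane: -1885 + (-2436)t = 551, so t = -1.
Intersection: (10, -19, -8) + (-1)·(16, -12, -12) = (-6, -7, 4).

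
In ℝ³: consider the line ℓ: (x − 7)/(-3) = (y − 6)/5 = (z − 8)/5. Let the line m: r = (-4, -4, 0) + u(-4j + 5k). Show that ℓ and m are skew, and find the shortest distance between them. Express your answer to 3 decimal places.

ℓ has direction (-3, 5, 5) through (7, 6, 8).
Common perpendicular direction n = (-3, 5, 5) × (0, -4, 5) = (45, 15, 12).
With w = (-4, -4, 0) − (7, 6, 8) = (-11, -10, -8), w · n = -741.
Since n ≠ 0 the lines are not parallel, and w · n = -741 ≠ 0 so they do not intersect; hence they are skew.
Distance = |w · n| / |n| = |-741| / √2394 ≈ 15.145.

15.145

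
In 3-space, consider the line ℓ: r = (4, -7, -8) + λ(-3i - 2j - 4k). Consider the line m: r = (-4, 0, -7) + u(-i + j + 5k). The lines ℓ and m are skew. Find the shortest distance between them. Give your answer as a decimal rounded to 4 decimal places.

8.5675

Common perpendicular direction n = (-3, -2, -4) × (-1, 1, 5) = (-6, 19, -5).
With w = (-4, 0, -7) − (4, -7, -8) = (-8, 7, 1), w · n = 176.
Distance = |w · n| / |n| = |176| / √422 ≈ 8.5675.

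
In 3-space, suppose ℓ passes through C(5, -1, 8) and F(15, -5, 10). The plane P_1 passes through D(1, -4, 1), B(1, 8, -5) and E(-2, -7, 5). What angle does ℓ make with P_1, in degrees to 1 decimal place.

33.1

A direction vector for ℓ is F − C = (10, -4, 2).
DB = (0, 12, -6), DE = (-3, -3, 4); a normal to P_1 is DB × DE = (30, 18, 36).
Using D: P_1 has equation 30x + 18y + 36z = -6.
sin θ = |n·v| / (|n||v|) = |300| / (√2520 · √120) = 0.54554.
θ ≈ 33.1°.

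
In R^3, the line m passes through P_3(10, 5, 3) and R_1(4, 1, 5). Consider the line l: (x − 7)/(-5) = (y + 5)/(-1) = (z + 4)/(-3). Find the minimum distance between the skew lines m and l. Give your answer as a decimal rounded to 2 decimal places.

A direction vector for m is R_1 − P_3 = (-6, -4, 2).
l has direction (-5, -1, -3) through (7, -5, -4).
Common perpendicular direction n = (-6, -4, 2) × (-5, -1, -3) = (14, -28, -14).
With w = (7, -5, -4) − (10, 5, 3) = (-3, -10, -7), w · n = 336.
Distance = |w · n| / |n| = |336| / √1176 ≈ 9.80.

9.80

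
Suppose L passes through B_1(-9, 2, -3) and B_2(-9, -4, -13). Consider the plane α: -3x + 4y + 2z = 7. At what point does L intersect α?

(-9, -1, -8)

A direction vector for L is B_2 − B_1 = (0, -6, -10).
Substitute r = (-9, 2, -3) + t(0, -6, -10) into the plane: 29 + (-44)t = 7, so t = 1/2.
Intersection: (-9, 2, -3) + (1/2)·(0, -6, -10) = (-9, -1, -8).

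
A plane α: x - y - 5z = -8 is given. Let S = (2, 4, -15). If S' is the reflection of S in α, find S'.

λ = (n·S − d)/|n|² = (73 − (-8))/27 = 3.
Reflection = S − 2λn = (2, 4, -15) − 6·(1, -1, -5) = (-4, 10, 15).

(-4, 10, 15)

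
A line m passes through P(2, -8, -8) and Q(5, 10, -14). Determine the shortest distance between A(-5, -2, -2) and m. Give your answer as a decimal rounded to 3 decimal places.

A direction vector for m is Q − P = (3, 18, -6).
Taking (2, -8, -8) on m with direction v = (3, 18, -6): w = A − (2, -8, -8) = (-7, 6, 6), and w × v = (-144, -24, -144).
Distance = |w × v| / |v| = √42048 / √369 ≈ 10.675.

10.675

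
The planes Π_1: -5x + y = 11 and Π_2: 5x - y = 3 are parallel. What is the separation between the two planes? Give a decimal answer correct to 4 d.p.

2.7456

Rescale Π_2 by 1/(-1): -5x + y = -3. Then distance = |11 − (-3)| / √26 ≈ 2.7456.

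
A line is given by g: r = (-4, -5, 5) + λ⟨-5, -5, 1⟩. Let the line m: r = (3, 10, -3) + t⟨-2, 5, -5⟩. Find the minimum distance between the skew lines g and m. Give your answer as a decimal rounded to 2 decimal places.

Common perpendicular direction n = (-5, -5, 1) × (-2, 5, -5) = (20, -27, -35).
With w = (3, 10, -3) − (-4, -5, 5) = (7, 15, -8), w · n = 15.
Distance = |w · n| / |n| = |15| / √2354 ≈ 0.31.

0.31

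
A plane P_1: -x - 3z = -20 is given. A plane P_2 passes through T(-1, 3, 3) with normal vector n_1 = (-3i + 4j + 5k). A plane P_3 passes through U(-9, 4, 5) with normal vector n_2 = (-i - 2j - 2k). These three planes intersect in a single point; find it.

P_2: n_1·r = n_1·T gives -3x + 4y + 5z = 30.
P_3: n_2·r = n_2·U gives -x - 2y - 2z = -9.
Solving the 3×3 linear system -x - 3z = -20, -3x + 4y + 5z = 30, -x - 2y - 2z = -9 (e.g. by elimination or Cramer's rule, determinant = -32) gives (-1, -2, 7).

(-1, -2, 7)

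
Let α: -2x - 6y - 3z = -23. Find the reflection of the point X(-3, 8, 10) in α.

λ = (n·X − d)/|n|² = (-72 − (-23))/49 = -1.
Reflection = X − 2λn = (-3, 8, 10) − (-2)·(-2, -6, -3) = (-7, -4, 4).

(-7, -4, 4)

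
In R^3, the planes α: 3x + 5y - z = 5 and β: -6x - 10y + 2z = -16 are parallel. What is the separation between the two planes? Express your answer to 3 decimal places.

Rescale β by 1/(-2): 3x + 5y - z = 8. Then distance = |5 − 8| / √35 ≈ 0.507.

0.507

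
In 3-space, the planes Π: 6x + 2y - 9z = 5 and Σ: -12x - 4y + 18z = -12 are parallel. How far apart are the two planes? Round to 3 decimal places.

0.091

Rescale Σ by 1/(-2): 6x + 2y - 9z = 6. Then distance = |5 − 6| / √121 ≈ 0.091.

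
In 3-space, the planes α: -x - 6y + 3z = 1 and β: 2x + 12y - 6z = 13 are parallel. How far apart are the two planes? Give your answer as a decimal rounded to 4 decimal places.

Rescale β by 1/(-2): -x - 6y + 3z = -13/2. Then distance = |1 − (-13/2)| / √46 ≈ 1.1058.

1.1058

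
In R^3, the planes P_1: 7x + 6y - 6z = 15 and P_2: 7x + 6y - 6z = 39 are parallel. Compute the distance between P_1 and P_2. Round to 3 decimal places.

Same normal n = (7, 6, -6) with |n| = √121; distance = |15 − 39| / |n| = 24/√121 ≈ 2.182.

2.182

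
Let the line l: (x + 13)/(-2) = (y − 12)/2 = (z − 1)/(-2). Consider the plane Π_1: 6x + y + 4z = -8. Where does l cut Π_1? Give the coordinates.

(-7, 6, 7)

l has direction (-2, 2, -2) through (-13, 12, 1).
Substitute r = (-13, 12, 1) + t(-2, 2, -2) into the plane: -62 + (-18)t = -8, so t = -3.
Intersection: (-13, 12, 1) + (-3)·(-2, 2, -2) = (-7, 6, 7).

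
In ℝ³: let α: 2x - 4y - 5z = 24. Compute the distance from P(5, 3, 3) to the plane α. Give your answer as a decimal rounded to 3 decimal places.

6.112

n·P − d = (2)·(5) + (-4)·(3) + (-5)·(3) − 24 = -41; |n| = √45.
Distance = |-41| / √45 = 41/√45 ≈ 6.112.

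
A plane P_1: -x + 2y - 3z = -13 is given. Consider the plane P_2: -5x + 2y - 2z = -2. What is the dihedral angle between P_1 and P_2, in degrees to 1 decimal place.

45.7

cos θ = |n₁·n₂| / (|n₁||n₂|) = |15| / (√14 · √33).
θ = arccos(0.69786) ≈ 45.7°.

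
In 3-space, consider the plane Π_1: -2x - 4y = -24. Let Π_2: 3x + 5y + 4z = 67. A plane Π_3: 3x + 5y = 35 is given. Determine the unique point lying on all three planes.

Solving the 3×3 linear system -2x - 4y = -24, 3x + 5y + 4z = 67, 3x + 5y = 35 (e.g. by elimination or Cramer's rule, determinant = -8) gives (10, 1, 8).

(10, 1, 8)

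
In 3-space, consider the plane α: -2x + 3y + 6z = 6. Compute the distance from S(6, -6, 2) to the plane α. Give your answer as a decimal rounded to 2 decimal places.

3.43

n·S − d = (-2)·(6) + (3)·(-6) + (6)·(2) − 6 = -24; |n| = √49.
Distance = |-24| / √49 = 24/√49 ≈ 3.43.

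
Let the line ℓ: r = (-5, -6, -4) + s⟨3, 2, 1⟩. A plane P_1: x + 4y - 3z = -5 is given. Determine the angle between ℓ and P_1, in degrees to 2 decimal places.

24.79

sin θ = |n·v| / (|n||v|) = |8| / (√26 · √14) = 0.41931.
θ ≈ 24.79°.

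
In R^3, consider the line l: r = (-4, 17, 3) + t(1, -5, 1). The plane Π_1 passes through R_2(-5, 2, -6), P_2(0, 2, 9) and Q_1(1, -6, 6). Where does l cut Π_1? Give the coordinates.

(-1, 2, 6)

R_2P_2 = (5, 0, 15), R_2Q_1 = (6, -8, 12); a normal to Π_1 is R_2P_2 × R_2Q_1 = (120, 30, -40).
Using R_2: Π_1 has equation 120x + 30y - 40z = -300.
Substitute r = (-4, 17, 3) + t(1, -5, 1) into the plane: -90 + (-70)t = -300, so t = 3.
Intersection: (-4, 17, 3) + 3·(1, -5, 1) = (-1, 2, 6).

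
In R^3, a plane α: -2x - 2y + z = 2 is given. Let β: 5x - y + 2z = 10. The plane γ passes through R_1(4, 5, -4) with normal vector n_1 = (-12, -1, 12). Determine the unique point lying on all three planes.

γ: n_1·r = n_1·R_1 gives -12x - y + 12z = -101.
Solving the 3×3 linear system -2x - 2y + z = 2, 5x - y + 2z = 10, -12x - y + 12z = -101 (e.g. by elimination or Cramer's rule, determinant = 171) gives (3, -7, -6).

(3, -7, -6)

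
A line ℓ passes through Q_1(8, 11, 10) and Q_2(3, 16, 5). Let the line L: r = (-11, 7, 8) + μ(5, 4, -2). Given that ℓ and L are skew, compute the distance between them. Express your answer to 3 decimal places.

A direction vector for ℓ is Q_2 − Q_1 = (-5, 5, -5).
Common perpendicular direction n = (-5, 5, -5) × (5, 4, -2) = (10, -35, -45).
With w = (-11, 7, 8) − (8, 11, 10) = (-19, -4, -2), w · n = 40.
Distance = |w · n| / |n| = |40| / √3350 ≈ 0.691.

0.691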